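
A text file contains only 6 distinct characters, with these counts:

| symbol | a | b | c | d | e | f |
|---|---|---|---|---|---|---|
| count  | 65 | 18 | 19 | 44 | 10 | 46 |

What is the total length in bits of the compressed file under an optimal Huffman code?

Build the Huffman tree bottom-up:
combine e(10), b(18) → 28
combine c(19), 28 → 47
combine d(44), f(46) → 90
combine 47, a(65) → 112
combine 90, 112 → 202
Each symbol's bit-cost is frequency × depth; summing gives 479 bits (equivalently 28 + 47 + 90 + 112 + 202).

479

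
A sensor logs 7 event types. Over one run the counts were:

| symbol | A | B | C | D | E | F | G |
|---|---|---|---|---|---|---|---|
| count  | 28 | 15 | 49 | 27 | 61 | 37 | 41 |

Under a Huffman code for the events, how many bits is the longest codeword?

4

Merge the two lowest-weight nodes at each step:
combine B(15), D(27) → 42
combine A(28), F(37) → 65
combine G(41), 42 → 83
combine C(49), E(61) → 110
combine 65, 83 → 148
combine 110, 148 → 258
The rarest symbols sit at the bottom; the longest codeword is 4 bits.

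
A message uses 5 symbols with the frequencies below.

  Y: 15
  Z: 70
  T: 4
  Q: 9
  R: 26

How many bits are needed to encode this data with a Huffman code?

219

Greedily combine the two least-frequent nodes:
combine T(4), Q(9) → 13
combine 13, Y(15) → 28
combine R(26), 28 → 54
combine 54, Z(70) → 124
Total encoded bits = sum of merged weights = 13 + 28 + 54 + 124 = 219.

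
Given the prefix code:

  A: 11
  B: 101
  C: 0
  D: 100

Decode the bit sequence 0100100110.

CDDAC

Read left to right; each codeword is recognised as soon as it completes (prefix code):
  0→C | 100→D | 100→D | 11→A | 0→C
Decoded message: CDDAC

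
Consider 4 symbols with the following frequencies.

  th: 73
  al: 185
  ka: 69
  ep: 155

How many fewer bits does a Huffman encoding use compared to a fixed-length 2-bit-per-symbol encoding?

Fixed-length: 2 bits × 482 symbols = 964 bits.
Huffman merges:
ka(69) + th(73) → 142
142 + ep(155) → 297
al(185) + 297 → 482
Huffman total = 142 + 297 + 482 = 921 bits.
Saving = 964 − 921 = 43 bits.

43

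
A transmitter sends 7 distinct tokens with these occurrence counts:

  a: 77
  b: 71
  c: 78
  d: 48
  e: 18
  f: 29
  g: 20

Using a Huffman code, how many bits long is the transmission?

902

Build the Huffman tree bottom-up:
merge e(18) and g(20): 38
merge f(29) and 38: 67
merge d(48) and 67: 115
merge b(71) and a(77): 148
merge c(78) and 115: 193
merge 148 and 193: 341
Total encoded bits = sum of merged weights = 38 + 67 + 115 + 148 + 193 + 341 = 902.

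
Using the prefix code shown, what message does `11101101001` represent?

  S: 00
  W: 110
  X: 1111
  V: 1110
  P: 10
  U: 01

VWPU

Read left to right; each codeword is recognised as soon as it completes (prefix code):
  1110→V | 110→W | 10→P | 01→U
Decoded message: VWPU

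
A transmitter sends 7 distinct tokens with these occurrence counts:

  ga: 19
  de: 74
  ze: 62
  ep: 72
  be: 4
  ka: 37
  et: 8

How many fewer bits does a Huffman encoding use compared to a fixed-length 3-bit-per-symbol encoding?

Fixed-length: 3 bits × 276 symbols = 828 bits.
Huffman merges:
be(4) + et(8) → 12
12 + ga(19) → 31
31 + ka(37) → 68
ze(62) + 68 → 130
ep(72) + de(74) → 146
130 + 146 → 276
Huffman total = 12 + 31 + 68 + 130 + 146 + 276 = 663 bits.
Saving = 828 − 663 = 165 bits.

165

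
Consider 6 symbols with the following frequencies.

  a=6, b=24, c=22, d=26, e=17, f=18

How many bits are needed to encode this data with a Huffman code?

289

Greedily combine the two least-frequent nodes:
combine a(6), e(17) → 23
combine f(18), c(22) → 40
combine 23, b(24) → 47
combine d(26), 40 → 66
combine 47, 66 → 113
Total encoded bits = sum of merged weights = 23 + 40 + 47 + 66 + 113 = 289.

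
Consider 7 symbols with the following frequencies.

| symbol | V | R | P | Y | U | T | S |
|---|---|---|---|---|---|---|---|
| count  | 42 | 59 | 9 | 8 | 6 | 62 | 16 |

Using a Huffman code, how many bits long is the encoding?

Greedily combine the two least-frequent nodes:
merge U(6) and Y(8): 14
merge P(9) and 14: 23
merge S(16) and 23: 39
merge 39 and V(42): 81
merge R(59) and T(62): 121
merge 81 and 121: 202
The encoded length is the sum of every internal node's weight: 14 + 23 + 39 + 81 + 121 + 202 = 480 bits.

480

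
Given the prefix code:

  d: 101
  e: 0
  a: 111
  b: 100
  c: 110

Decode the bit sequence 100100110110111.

bbcca

Read left to right; each codeword is recognised as soon as it completes (prefix code):
  100→b | 100→b | 110→c | 110→c | 111→a
Decoded message: bbcca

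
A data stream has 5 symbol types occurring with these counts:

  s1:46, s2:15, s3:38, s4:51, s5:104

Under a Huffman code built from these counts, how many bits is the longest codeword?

Merge the two lowest-weight nodes at each step:
combine s2(15), s3(38) → 53
combine s1(46), s4(51) → 97
combine 53, 97 → 150
combine s5(104), 150 → 254
The rarest symbols sit at the bottom; the longest codeword is 3 bits.

3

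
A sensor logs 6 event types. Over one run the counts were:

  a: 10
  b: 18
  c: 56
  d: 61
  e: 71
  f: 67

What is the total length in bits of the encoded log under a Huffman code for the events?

678

Greedily combine the two least-frequent nodes:
a(10) + b(18) → 28
28 + c(56) → 84
d(61) + f(67) → 128
e(71) + 84 → 155
128 + 155 → 283
Total encoded bits = sum of merged weights = 28 + 84 + 128 + 155 + 283 = 678.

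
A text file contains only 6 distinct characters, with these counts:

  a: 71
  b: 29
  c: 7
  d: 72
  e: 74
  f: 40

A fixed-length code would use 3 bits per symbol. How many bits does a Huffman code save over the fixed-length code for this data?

Fixed-length: 3 bits × 293 symbols = 879 bits.
Huffman merges:
c(7) + b(29) → 36
36 + f(40) → 76
a(71) + d(72) → 143
e(74) + 76 → 150
143 + 150 → 293
Huffman total = 36 + 76 + 143 + 150 + 293 = 698 bits.
Saving = 879 − 698 = 181 bits.

181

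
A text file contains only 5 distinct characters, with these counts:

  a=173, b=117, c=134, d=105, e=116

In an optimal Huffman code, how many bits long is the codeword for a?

Huffman merges, smallest pair first:
d(105) + e(116) → 221
b(117) + c(134) → 251
a(173) + 221 → 394
251 + 394 → 645
The subtree containing a is merged 2 times, so code length = 2.

2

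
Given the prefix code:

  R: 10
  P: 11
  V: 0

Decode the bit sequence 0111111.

Read left to right; each codeword is recognised as soon as it completes (prefix code):
  0→V | 11→P | 11→P | 11→P
Decoded message: VPPP

VPPP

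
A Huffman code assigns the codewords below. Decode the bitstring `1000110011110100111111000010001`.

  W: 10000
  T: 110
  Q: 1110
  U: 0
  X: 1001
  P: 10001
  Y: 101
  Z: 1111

Read left to right; each codeword is recognised as soon as it completes (prefix code):
  10001→P | 1001→X | 1110→Q | 1001→X | 1111→Z | 10000→W | 10001→P
Decoded message: PXQXZWP

PXQXZWP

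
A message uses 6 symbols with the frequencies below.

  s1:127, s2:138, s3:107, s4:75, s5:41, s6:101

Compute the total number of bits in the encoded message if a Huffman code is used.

Build the Huffman tree bottom-up:
merge s5(41) and s4(75): 116
merge s6(101) and s3(107): 208
merge 116 and s1(127): 243
merge s2(138) and 208: 346
merge 243 and 346: 589
Each symbol's bit-cost is frequency × depth; summing gives 1502 bits (equivalently 116 + 208 + 243 + 346 + 589).

1502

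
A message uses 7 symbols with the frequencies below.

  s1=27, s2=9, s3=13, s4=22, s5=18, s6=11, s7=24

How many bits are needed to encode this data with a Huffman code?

341

Merge the two smallest weights repeatedly:
s2(9) + s6(11) → 20
s3(13) + s5(18) → 31
20 + s4(22) → 42
s7(24) + s1(27) → 51
31 + 42 → 73
51 + 73 → 124
Total encoded bits = sum of merged weights = 20 + 31 + 42 + 51 + 73 + 124 = 341.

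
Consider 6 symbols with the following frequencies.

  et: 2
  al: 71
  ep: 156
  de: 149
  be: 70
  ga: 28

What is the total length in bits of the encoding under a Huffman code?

1082

Greedily combine the two least-frequent nodes:
merge et(2) and ga(28): 30
merge 30 and be(70): 100
merge al(71) and 100: 171
merge de(149) and ep(156): 305
merge 171 and 305: 476
Each symbol's bit-cost is frequency × depth; summing gives 1082 bits (equivalently 30 + 100 + 171 + 305 + 476).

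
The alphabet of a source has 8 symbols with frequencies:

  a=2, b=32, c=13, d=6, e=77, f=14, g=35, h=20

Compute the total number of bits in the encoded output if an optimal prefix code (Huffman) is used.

506

Build the Huffman tree bottom-up:
combine a(2), d(6) → 8
combine 8, c(13) → 21
combine f(14), h(20) → 34
combine 21, b(32) → 53
combine 34, g(35) → 69
combine 53, 69 → 122
combine e(77), 122 → 199
Each symbol's bit-cost is frequency × depth; summing gives 506 bits (equivalently 8 + 21 + 34 + 53 + 69 + 122 + 199).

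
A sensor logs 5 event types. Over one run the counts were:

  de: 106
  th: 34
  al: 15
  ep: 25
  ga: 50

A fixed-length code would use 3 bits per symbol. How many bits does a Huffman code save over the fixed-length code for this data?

222

Fixed-length: 3 bits × 230 symbols = 690 bits.
Huffman merges:
merge al(15) and ep(25): 40
merge th(34) and 40: 74
merge ga(50) and 74: 124
merge de(106) and 124: 230
Huffman total = 40 + 74 + 124 + 230 = 468 bits.
Saving = 690 − 468 = 222 bits.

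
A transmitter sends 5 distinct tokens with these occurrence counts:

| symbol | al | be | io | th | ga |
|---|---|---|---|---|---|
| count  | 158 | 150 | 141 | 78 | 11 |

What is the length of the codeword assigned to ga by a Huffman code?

3

Build the tree from the bottom:
merge ga(11) and th(78): 89
merge 89 and io(141): 230
merge be(150) and al(158): 308
merge 230 and 308: 538
ga sits 3 levels below the root, so its codeword is 3 bits.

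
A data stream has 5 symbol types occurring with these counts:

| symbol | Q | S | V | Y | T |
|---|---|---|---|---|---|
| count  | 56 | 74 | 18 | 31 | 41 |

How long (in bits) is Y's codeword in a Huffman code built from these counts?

3

Build the tree from the bottom:
V(18) + Y(31) → 49
T(41) + 49 → 90
Q(56) + S(74) → 130
90 + 130 → 220
The subtree containing Y is merged 3 times, so code length = 3.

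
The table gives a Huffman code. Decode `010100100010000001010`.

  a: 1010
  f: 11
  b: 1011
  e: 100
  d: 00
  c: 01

Read left to right; each codeword is recognised as soon as it completes (prefix code):
  01→c | 01→c | 00→d | 100→e | 01→c | 00→d | 00→d | 00→d | 1010→a
Decoded message: ccdecddda

ccdecddda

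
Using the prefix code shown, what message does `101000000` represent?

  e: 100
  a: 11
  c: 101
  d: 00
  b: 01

Read left to right; each codeword is recognised as soon as it completes (prefix code):
  101→c | 00→d | 00→d | 00→d
Decoded message: cddd

cddd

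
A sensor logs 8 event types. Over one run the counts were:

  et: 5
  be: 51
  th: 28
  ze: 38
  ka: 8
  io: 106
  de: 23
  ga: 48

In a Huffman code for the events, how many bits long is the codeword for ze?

3

Huffman merges, smallest pair first:
merge et(5) and ka(8): 13
merge 13 and de(23): 36
merge th(28) and 36: 64
merge ze(38) and ga(48): 86
merge be(51) and 64: 115
merge 86 and io(106): 192
merge 115 and 192: 307
ze's leaf is at depth 3, giving a 3-bit codeword.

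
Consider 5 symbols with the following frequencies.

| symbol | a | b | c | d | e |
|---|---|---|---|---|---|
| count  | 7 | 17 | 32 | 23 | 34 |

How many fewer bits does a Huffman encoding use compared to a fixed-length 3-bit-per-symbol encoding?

Fixed-length: 3 bits × 113 symbols = 339 bits.
Huffman merges:
merge a(7) and b(17): 24
merge d(23) and 24: 47
merge c(32) and e(34): 66
merge 47 and 66: 113
Huffman total = 24 + 47 + 66 + 113 = 250 bits.
Saving = 339 − 250 = 89 bits.

89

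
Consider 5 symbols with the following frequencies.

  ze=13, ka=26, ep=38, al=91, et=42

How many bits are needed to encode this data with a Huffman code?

445

Build the Huffman tree bottom-up:
merge ze(13) and ka(26): 39
merge ep(38) and 39: 77
merge et(42) and 77: 119
merge al(91) and 119: 210
The encoded length is the sum of every internal node's weight: 39 + 77 + 119 + 210 = 445 bits.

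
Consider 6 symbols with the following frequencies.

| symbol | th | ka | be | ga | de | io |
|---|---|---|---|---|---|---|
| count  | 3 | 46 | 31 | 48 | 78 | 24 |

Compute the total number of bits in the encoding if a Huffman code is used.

545

Greedily combine the two least-frequent nodes:
combine th(3), io(24) → 27
combine 27, be(31) → 58
combine ka(46), ga(48) → 94
combine 58, de(78) → 136
combine 94, 136 → 230
Total encoded bits = sum of merged weights = 27 + 58 + 94 + 136 + 230 = 545.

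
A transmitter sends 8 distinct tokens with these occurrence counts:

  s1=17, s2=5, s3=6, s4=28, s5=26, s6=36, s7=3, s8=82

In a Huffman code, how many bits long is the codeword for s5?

3

Repeatedly merge the two smallest:
s7(3) + s2(5) → 8
s3(6) + 8 → 14
14 + s1(17) → 31
s5(26) + s4(28) → 54
31 + s6(36) → 67
54 + 67 → 121
s8(82) + 121 → 203
s5's leaf is at depth 3, giving a 3-bit codeword.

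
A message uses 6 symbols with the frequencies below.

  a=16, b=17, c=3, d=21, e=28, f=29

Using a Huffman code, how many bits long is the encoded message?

Merge the two smallest weights repeatedly:
combine c(3), a(16) → 19
combine b(17), 19 → 36
combine d(21), e(28) → 49
combine f(29), 36 → 65
combine 49, 65 → 114
The encoded length is the sum of every internal node's weight: 19 + 36 + 49 + 65 + 114 = 283 bits.

283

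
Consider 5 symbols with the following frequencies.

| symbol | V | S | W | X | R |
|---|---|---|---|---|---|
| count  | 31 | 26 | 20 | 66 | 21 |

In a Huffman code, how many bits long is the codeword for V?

Repeatedly merge the two smallest:
W(20) + R(21) → 41
S(26) + V(31) → 57
41 + 57 → 98
X(66) + 98 → 164
V's leaf is at depth 3, giving a 3-bit codeword.

3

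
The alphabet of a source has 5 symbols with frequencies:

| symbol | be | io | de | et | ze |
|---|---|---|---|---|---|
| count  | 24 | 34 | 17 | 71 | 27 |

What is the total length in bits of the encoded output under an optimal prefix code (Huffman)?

Greedily combine the two least-frequent nodes:
combine de(17), be(24) → 41
combine ze(27), io(34) → 61
combine 41, 61 → 102
combine et(71), 102 → 173
Each symbol's bit-cost is frequency × depth; summing gives 377 bits (equivalently 41 + 61 + 102 + 173).

377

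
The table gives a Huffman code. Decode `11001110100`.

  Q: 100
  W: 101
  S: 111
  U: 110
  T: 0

UTSTQ

Read left to right; each codeword is recognised as soon as it completes (prefix code):
  110→U | 0→T | 111→S | 0→T | 100→Q
Decoded message: UTSTQ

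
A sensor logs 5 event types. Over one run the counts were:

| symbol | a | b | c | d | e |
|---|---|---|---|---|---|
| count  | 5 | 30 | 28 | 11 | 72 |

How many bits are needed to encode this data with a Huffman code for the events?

280

Build the Huffman tree bottom-up:
a(5) + d(11) → 16
16 + c(28) → 44
b(30) + 44 → 74
e(72) + 74 → 146
Each symbol's bit-cost is frequency × depth; summing gives 280 bits (equivalently 16 + 44 + 74 + 146).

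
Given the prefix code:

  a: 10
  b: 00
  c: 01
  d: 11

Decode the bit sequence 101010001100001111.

Read left to right; each codeword is recognised as soon as it completes (prefix code):
  10→a | 10→a | 10→a | 00→b | 11→d | 00→b | 00→b | 11→d | 11→d
Decoded message: aaabdbbdd

aaabdbbdd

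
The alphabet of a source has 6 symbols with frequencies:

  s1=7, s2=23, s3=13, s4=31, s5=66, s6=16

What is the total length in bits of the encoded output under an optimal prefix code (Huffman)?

Build the Huffman tree bottom-up:
combine s1(7), s3(13) → 20
combine s6(16), 20 → 36
combine s2(23), s4(31) → 54
combine 36, 54 → 90
combine s5(66), 90 → 156
Each symbol's bit-cost is frequency × depth; summing gives 356 bits (equivalently 20 + 36 + 54 + 90 + 156).

356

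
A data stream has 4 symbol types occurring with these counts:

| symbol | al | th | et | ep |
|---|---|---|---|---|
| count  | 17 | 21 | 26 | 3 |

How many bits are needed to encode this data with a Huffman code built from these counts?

Merge the two smallest weights repeatedly:
merge ep(3) and al(17): 20
merge 20 and th(21): 41
merge et(26) and 41: 67
Total encoded bits = sum of merged weights = 20 + 41 + 67 = 128.

128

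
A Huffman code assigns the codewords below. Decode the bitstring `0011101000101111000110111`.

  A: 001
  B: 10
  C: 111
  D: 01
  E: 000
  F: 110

Read left to right; each codeword is recognised as soon as it completes (prefix code):
  001→A | 110→F | 10→B | 001→A | 01→D | 111→C | 000→E | 110→F | 111→C
Decoded message: AFBADCEFC

AFBADCEFC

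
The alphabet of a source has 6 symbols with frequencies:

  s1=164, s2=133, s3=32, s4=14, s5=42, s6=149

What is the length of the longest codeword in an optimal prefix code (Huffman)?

4

Merge the two lowest-weight nodes at each step:
combine s4(14), s3(32) → 46
combine s5(42), 46 → 88
combine 88, s2(133) → 221
combine s6(149), s1(164) → 313
combine 221, 313 → 534
Maximum depth reached is 4.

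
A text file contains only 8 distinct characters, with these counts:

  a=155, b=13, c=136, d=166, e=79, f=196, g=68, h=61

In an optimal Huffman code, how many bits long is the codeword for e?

3

Repeatedly merge the two smallest:
b(13) + h(61) → 74
g(68) + 74 → 142
e(79) + c(136) → 215
142 + a(155) → 297
d(166) + f(196) → 362
215 + 297 → 512
362 + 512 → 874
e sits 3 levels below the root, so its codeword is 3 bits.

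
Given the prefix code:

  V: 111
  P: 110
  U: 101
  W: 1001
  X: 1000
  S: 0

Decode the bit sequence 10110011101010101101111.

Read left to right; each codeword is recognised as soon as it completes (prefix code):
  101→U | 1001→W | 110→P | 101→U | 0→S | 101→U | 101→U | 111→V
Decoded message: UWPUSUUV

UWPUSUUV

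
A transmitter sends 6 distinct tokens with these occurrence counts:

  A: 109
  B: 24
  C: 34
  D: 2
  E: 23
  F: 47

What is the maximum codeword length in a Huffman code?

Merge the two lowest-weight nodes at each step:
merge D(2) and E(23): 25
merge B(24) and 25: 49
merge C(34) and F(47): 81
merge 49 and 81: 130
merge A(109) and 130: 239
The first pair merged (D, E) ends up deepest, at depth 4.

4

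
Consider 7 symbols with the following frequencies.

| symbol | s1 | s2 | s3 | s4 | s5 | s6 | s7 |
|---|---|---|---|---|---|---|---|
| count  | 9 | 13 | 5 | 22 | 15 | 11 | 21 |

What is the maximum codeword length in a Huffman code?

4

Merge the two lowest-weight nodes at each step:
merge s3(5) and s1(9): 14
merge s6(11) and s2(13): 24
merge 14 and s5(15): 29
merge s7(21) and s4(22): 43
merge 24 and 29: 53
merge 43 and 53: 96
Maximum depth reached is 4.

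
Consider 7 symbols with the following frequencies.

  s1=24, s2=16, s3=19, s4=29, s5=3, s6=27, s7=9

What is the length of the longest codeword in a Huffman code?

Merge the two lowest-weight nodes at each step:
combine s5(3), s7(9) → 12
combine 12, s2(16) → 28
combine s3(19), s1(24) → 43
combine s6(27), 28 → 55
combine s4(29), 43 → 72
combine 55, 72 → 127
The first pair merged (s5, s7) ends up deepest, at depth 4.

4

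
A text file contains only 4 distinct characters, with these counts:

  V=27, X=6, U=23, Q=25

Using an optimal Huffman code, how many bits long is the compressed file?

Greedily combine the two least-frequent nodes:
combine X(6), U(23) → 29
combine Q(25), V(27) → 52
combine 29, 52 → 81
Total encoded bits = sum of merged weights = 29 + 52 + 81 = 162.

162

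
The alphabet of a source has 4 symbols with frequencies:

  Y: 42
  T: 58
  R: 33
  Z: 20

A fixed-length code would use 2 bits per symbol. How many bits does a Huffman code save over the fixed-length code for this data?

Fixed-length: 2 bits × 153 symbols = 306 bits.
Huffman merges:
merge Z(20) and R(33): 53
merge Y(42) and 53: 95
merge T(58) and 95: 153
Huffman total = 53 + 95 + 153 = 301 bits.
Saving = 306 − 301 = 5 bits.

5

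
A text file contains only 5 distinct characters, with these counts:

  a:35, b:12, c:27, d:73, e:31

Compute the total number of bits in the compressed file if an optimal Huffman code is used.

388

Merge the two smallest weights repeatedly:
combine b(12), c(27) → 39
combine e(31), a(35) → 66
combine 39, 66 → 105
combine d(73), 105 → 178
Total encoded bits = sum of merged weights = 39 + 66 + 105 + 178 = 388.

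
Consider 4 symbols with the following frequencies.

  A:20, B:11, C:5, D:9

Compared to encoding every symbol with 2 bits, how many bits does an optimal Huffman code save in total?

Fixed-length: 2 bits × 45 symbols = 90 bits.
Huffman merges:
merge C(5) and D(9): 14
merge B(11) and 14: 25
merge A(20) and 25: 45
Huffman total = 14 + 25 + 45 = 84 bits.
Saving = 90 − 84 = 6 bits.

6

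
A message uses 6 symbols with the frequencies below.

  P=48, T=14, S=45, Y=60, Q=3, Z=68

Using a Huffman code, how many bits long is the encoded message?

555

Merge the two smallest weights repeatedly:
Q(3) + T(14) → 17
17 + S(45) → 62
P(48) + Y(60) → 108
62 + Z(68) → 130
108 + 130 → 238
Each symbol's bit-cost is frequency × depth; summing gives 555 bits (equivalently 17 + 62 + 108 + 130 + 238).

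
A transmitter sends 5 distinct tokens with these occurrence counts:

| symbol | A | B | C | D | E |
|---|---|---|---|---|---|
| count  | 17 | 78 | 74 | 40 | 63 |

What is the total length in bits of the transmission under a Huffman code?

Greedily combine the two least-frequent nodes:
merge A(17) and D(40): 57
merge 57 and E(63): 120
merge C(74) and B(78): 152
merge 120 and 152: 272
The encoded length is the sum of every internal node's weight: 57 + 120 + 152 + 272 = 601 bits.

601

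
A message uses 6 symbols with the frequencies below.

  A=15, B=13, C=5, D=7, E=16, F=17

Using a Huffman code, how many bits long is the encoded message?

Greedily combine the two least-frequent nodes:
C(5) + D(7) → 12
12 + B(13) → 25
A(15) + E(16) → 31
F(17) + 25 → 42
31 + 42 → 73
Total encoded bits = sum of merged weights = 12 + 25 + 31 + 42 + 73 = 183.

183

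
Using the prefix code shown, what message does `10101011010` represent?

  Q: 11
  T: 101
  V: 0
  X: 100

Read left to right; each codeword is recognised as soon as it completes (prefix code):
  101→T | 0→V | 101→T | 101→T | 0→V
Decoded message: TVTTV

TVTTV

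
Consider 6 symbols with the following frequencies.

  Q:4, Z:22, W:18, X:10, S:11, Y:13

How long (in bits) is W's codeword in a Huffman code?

Repeatedly merge the two smallest:
merge Q(4) and X(10): 14
merge S(11) and Y(13): 24
merge 14 and W(18): 32
merge Z(22) and 24: 46
merge 32 and 46: 78
W sits 2 levels below the root, so its codeword is 2 bits.

2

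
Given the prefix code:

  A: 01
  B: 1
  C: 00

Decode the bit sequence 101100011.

BABCAB

Read left to right; each codeword is recognised as soon as it completes (prefix code):
  1→B | 01→A | 1→B | 00→C | 01→A | 1→B
Decoded message: BABCAB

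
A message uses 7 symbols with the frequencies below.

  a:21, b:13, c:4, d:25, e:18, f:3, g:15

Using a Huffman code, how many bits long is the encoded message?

Greedily combine the two least-frequent nodes:
merge f(3) and c(4): 7
merge 7 and b(13): 20
merge g(15) and e(18): 33
merge 20 and a(21): 41
merge d(25) and 33: 58
merge 41 and 58: 99
The encoded length is the sum of every internal node's weight: 7 + 20 + 33 + 41 + 58 + 99 = 258 bits.

258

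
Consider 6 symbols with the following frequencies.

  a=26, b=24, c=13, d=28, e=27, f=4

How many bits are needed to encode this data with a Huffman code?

302

Merge the two smallest weights repeatedly:
f(4) + c(13) → 17
17 + b(24) → 41
a(26) + e(27) → 53
d(28) + 41 → 69
53 + 69 → 122
Total encoded bits = sum of merged weights = 17 + 41 + 53 + 69 + 122 = 302.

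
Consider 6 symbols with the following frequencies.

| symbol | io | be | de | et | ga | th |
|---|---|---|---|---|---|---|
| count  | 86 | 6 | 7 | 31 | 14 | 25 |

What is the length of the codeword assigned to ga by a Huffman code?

4

Build the tree from the bottom:
combine be(6), de(7) → 13
combine 13, ga(14) → 27
combine th(25), 27 → 52
combine et(31), 52 → 83
combine 83, io(86) → 169
ga sits 4 levels below the root, so its codeword is 4 bits.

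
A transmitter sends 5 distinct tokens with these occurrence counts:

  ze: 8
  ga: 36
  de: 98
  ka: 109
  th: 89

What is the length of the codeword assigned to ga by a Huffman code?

3

Build the tree from the bottom:
combine ze(8), ga(36) → 44
combine 44, th(89) → 133
combine de(98), ka(109) → 207
combine 133, 207 → 340
ga sits 3 levels below the root, so its codeword is 3 bits.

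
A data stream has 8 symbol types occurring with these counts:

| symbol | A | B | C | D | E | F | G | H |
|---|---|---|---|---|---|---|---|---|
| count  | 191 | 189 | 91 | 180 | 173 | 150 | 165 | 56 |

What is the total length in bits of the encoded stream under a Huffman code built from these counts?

3541

Merge the two smallest weights repeatedly:
H(56) + C(91) → 147
147 + F(150) → 297
G(165) + E(173) → 338
D(180) + B(189) → 369
A(191) + 297 → 488
338 + 369 → 707
488 + 707 → 1195
The encoded length is the sum of every internal node's weight: 147 + 297 + 338 + 369 + 488 + 707 + 1195 = 3541 bits.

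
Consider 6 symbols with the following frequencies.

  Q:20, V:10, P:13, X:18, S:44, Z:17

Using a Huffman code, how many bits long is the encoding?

Merge the two smallest weights repeatedly:
combine V(10), P(13) → 23
combine Z(17), X(18) → 35
combine Q(20), 23 → 43
combine 35, 43 → 78
combine S(44), 78 → 122
Total encoded bits = sum of merged weights = 23 + 35 + 43 + 78 + 122 = 301.

301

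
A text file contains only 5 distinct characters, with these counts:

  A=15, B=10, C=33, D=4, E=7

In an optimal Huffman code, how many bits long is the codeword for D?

4

Huffman merges, smallest pair first:
D(4) + E(7) → 11
B(10) + 11 → 21
A(15) + 21 → 36
C(33) + 36 → 69
D sits 4 levels below the root, so its codeword is 4 bits.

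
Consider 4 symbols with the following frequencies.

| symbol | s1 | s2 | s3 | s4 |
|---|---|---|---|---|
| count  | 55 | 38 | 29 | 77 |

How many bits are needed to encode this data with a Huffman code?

388

Build the Huffman tree bottom-up:
combine s3(29), s2(38) → 67
combine s1(55), 67 → 122
combine s4(77), 122 → 199
Each symbol's bit-cost is frequency × depth; summing gives 388 bits (equivalently 67 + 122 + 199).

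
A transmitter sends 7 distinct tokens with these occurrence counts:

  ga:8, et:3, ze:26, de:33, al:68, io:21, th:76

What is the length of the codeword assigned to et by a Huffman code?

Build the tree from the bottom:
combine et(3), ga(8) → 11
combine 11, io(21) → 32
combine ze(26), 32 → 58
combine de(33), 58 → 91
combine al(68), th(76) → 144
combine 91, 144 → 235
The subtree containing et is merged 5 times, so code length = 5.

5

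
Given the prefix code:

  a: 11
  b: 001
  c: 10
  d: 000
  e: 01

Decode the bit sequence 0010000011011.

bdbca

Read left to right; each codeword is recognised as soon as it completes (prefix code):
  001→b | 000→d | 001→b | 10→c | 11→a
Decoded message: bdbca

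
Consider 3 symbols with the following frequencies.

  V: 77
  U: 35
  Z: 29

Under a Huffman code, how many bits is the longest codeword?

2

Merge the two lowest-weight nodes at each step:
combine Z(29), U(35) → 64
combine 64, V(77) → 141
The first pair merged (Z, U) ends up deepest, at depth 2.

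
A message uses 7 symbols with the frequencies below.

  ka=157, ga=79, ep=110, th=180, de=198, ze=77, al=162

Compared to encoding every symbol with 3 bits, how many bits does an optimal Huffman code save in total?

Fixed-length: 3 bits × 963 symbols = 2889 bits.
Huffman merges:
merge ze(77) and ga(79): 156
merge ep(110) and 156: 266
merge ka(157) and al(162): 319
merge th(180) and de(198): 378
merge 266 and 319: 585
merge 378 and 585: 963
Huffman total = 156 + 266 + 319 + 378 + 585 + 963 = 2667 bits.
Saving = 2889 − 2667 = 222 bits.

222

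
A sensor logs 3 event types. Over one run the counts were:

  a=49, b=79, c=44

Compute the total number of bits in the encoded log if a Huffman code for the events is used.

Merge the two smallest weights repeatedly:
c(44) + a(49) → 93
b(79) + 93 → 172
Each symbol's bit-cost is frequency × depth; summing gives 265 bits (equivalently 93 + 172).

265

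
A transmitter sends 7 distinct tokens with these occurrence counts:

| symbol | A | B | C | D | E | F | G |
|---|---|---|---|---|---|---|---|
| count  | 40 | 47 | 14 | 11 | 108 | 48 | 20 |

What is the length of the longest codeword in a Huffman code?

Merge the two lowest-weight nodes at each step:
D(11) + C(14) → 25
G(20) + 25 → 45
A(40) + 45 → 85
B(47) + F(48) → 95
85 + 95 → 180
E(108) + 180 → 288
The rarest symbols sit at the bottom; the longest codeword is 5 bits.

5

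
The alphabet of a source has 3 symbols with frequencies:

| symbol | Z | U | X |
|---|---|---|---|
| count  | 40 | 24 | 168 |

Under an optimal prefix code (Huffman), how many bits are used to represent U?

2

Repeatedly merge the two smallest:
combine U(24), Z(40) → 64
combine 64, X(168) → 232
The subtree containing U is merged 2 times, so code length = 2.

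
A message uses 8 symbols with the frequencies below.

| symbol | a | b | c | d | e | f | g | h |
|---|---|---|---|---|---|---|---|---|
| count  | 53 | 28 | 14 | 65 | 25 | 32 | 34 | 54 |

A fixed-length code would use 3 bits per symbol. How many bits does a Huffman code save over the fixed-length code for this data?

26

Fixed-length: 3 bits × 305 symbols = 915 bits.
Huffman merges:
combine c(14), e(25) → 39
combine b(28), f(32) → 60
combine g(34), 39 → 73
combine a(53), h(54) → 107
combine 60, d(65) → 125
combine 73, 107 → 180
combine 125, 180 → 305
Huffman total = 39 + 60 + 73 + 107 + 125 + 180 + 305 = 889 bits.
Saving = 915 − 889 = 26 bits.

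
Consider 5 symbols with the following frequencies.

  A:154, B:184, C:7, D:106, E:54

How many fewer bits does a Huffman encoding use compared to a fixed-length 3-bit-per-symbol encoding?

Fixed-length: 3 bits × 505 symbols = 1515 bits.
Huffman merges:
C(7) + E(54) → 61
61 + D(106) → 167
A(154) + 167 → 321
B(184) + 321 → 505
Huffman total = 61 + 167 + 321 + 505 = 1054 bits.
Saving = 1515 − 1054 = 461 bits.

461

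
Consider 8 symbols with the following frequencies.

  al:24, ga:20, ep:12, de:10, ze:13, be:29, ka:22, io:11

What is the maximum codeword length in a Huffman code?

4

Merge the two lowest-weight nodes at each step:
merge de(10) and io(11): 21
merge ep(12) and ze(13): 25
merge ga(20) and 21: 41
merge ka(22) and al(24): 46
merge 25 and be(29): 54
merge 41 and 46: 87
merge 54 and 87: 141
The first pair merged (de, io) ends up deepest, at depth 4.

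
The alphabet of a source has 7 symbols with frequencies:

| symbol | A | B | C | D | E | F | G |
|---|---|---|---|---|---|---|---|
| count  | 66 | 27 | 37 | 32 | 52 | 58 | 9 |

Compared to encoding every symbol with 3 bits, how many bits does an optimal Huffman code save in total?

Fixed-length: 3 bits × 281 symbols = 843 bits.
Huffman merges:
combine G(9), B(27) → 36
combine D(32), 36 → 68
combine C(37), E(52) → 89
combine F(58), A(66) → 124
combine 68, 89 → 157
combine 124, 157 → 281
Huffman total = 36 + 68 + 89 + 124 + 157 + 281 = 755 bits.
Saving = 843 − 755 = 88 bits.

88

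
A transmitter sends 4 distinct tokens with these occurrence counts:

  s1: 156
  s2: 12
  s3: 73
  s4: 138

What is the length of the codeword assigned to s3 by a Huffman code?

3

Build the tree from the bottom:
combine s2(12), s3(73) → 85
combine 85, s4(138) → 223
combine s1(156), 223 → 379
The subtree containing s3 is merged 3 times, so code length = 3.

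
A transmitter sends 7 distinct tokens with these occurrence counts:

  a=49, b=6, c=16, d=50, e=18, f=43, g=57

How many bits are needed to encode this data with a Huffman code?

623

Build the Huffman tree bottom-up:
b(6) + c(16) → 22
e(18) + 22 → 40
40 + f(43) → 83
a(49) + d(50) → 99
g(57) + 83 → 140
99 + 140 → 239
Total encoded bits = sum of merged weights = 22 + 40 + 83 + 99 + 140 + 239 = 623.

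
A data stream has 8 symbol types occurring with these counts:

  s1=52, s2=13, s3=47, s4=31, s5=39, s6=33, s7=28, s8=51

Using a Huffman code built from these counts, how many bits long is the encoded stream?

871

Build the Huffman tree bottom-up:
combine s2(13), s7(28) → 41
combine s4(31), s6(33) → 64
combine s5(39), 41 → 80
combine s3(47), s8(51) → 98
combine s1(52), 64 → 116
combine 80, 98 → 178
combine 116, 178 → 294
The encoded length is the sum of every internal node's weight: 41 + 64 + 80 + 98 + 116 + 178 + 294 = 871 bits.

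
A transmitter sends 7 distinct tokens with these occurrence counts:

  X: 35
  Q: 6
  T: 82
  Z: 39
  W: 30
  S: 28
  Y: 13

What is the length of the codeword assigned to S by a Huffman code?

3

Repeatedly merge the two smallest:
combine Q(6), Y(13) → 19
combine 19, S(28) → 47
combine W(30), X(35) → 65
combine Z(39), 47 → 86
combine 65, T(82) → 147
combine 86, 147 → 233
The subtree containing S is merged 3 times, so code length = 3.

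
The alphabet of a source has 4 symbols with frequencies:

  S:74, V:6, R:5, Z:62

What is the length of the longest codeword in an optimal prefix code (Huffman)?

Merge the two lowest-weight nodes at each step:
merge R(5) and V(6): 11
merge 11 and Z(62): 73
merge 73 and S(74): 147
The first pair merged (R, V) ends up deepest, at depth 3.

3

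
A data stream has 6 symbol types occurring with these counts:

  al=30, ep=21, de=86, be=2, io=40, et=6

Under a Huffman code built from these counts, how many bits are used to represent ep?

4

Huffman merges, smallest pair first:
combine be(2), et(6) → 8
combine 8, ep(21) → 29
combine 29, al(30) → 59
combine io(40), 59 → 99
combine de(86), 99 → 185
ep sits 4 levels below the root, so its codeword is 4 bits.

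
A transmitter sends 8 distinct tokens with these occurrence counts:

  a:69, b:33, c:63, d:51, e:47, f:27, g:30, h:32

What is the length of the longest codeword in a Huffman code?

Merge the two lowest-weight nodes at each step:
f(27) + g(30) → 57
h(32) + b(33) → 65
e(47) + d(51) → 98
57 + c(63) → 120
65 + a(69) → 134
98 + 120 → 218
134 + 218 → 352
The first pair merged (f, g) ends up deepest, at depth 4.

4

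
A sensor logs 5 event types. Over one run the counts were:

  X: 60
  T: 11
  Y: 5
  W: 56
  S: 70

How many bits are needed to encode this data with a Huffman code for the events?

420

Build the Huffman tree bottom-up:
combine Y(5), T(11) → 16
combine 16, W(56) → 72
combine X(60), S(70) → 130
combine 72, 130 → 202
Each symbol's bit-cost is frequency × depth; summing gives 420 bits (equivalently 16 + 72 + 130 + 202).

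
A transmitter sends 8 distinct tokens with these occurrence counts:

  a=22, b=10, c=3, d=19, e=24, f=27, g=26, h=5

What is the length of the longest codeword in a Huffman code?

Merge the two lowest-weight nodes at each step:
combine c(3), h(5) → 8
combine 8, b(10) → 18
combine 18, d(19) → 37
combine a(22), e(24) → 46
combine g(26), f(27) → 53
combine 37, 46 → 83
combine 53, 83 → 136
Maximum depth reached is 5.

5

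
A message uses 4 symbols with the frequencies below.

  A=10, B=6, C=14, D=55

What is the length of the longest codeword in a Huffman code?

Merge the two lowest-weight nodes at each step:
merge B(6) and A(10): 16
merge C(14) and 16: 30
merge 30 and D(55): 85
Maximum depth reached is 3.

3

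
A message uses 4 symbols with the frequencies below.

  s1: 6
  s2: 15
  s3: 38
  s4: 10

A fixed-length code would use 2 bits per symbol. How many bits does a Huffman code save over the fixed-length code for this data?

22

Fixed-length: 2 bits × 69 symbols = 138 bits.
Huffman merges:
combine s1(6), s4(10) → 16
combine s2(15), 16 → 31
combine 31, s3(38) → 69
Huffman total = 16 + 31 + 69 = 116 bits.
Saving = 138 − 116 = 22 bits.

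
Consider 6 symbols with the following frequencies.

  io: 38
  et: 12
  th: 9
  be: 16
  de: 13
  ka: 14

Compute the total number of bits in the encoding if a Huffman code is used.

251

Build the Huffman tree bottom-up:
merge th(9) and et(12): 21
merge de(13) and ka(14): 27
merge be(16) and 21: 37
merge 27 and 37: 64
merge io(38) and 64: 102
Total encoded bits = sum of merged weights = 21 + 27 + 37 + 64 + 102 = 251.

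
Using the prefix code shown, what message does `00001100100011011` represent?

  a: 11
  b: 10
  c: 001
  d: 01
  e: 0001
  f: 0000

faceba

Read left to right; each codeword is recognised as soon as it completes (prefix code):
  0000→f | 11→a | 001→c | 0001→e | 10→b | 11→a
Decoded message: faceba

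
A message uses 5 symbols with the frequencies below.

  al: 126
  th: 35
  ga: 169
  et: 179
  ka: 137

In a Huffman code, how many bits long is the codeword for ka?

Build the tree from the bottom:
combine th(35), al(126) → 161
combine ka(137), 161 → 298
combine ga(169), et(179) → 348
combine 298, 348 → 646
ka sits 2 levels below the root, so its codeword is 2 bits.

2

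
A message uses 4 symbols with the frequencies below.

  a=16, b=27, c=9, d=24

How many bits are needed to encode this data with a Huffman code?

150

Build the Huffman tree bottom-up:
merge c(9) and a(16): 25
merge d(24) and 25: 49
merge b(27) and 49: 76
Each symbol's bit-cost is frequency × depth; summing gives 150 bits (equivalently 25 + 49 + 76).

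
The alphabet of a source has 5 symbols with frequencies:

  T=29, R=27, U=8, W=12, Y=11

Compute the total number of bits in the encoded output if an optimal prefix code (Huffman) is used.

Merge the two smallest weights repeatedly:
U(8) + Y(11) → 19
W(12) + 19 → 31
R(27) + T(29) → 56
31 + 56 → 87
The encoded length is the sum of every internal node's weight: 19 + 31 + 56 + 87 = 193 bits.

193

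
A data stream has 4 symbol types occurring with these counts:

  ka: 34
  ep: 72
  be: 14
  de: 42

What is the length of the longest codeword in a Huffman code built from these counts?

3

Merge the two lowest-weight nodes at each step:
be(14) + ka(34) → 48
de(42) + 48 → 90
ep(72) + 90 → 162
The first pair merged (be, ka) ends up deepest, at depth 3.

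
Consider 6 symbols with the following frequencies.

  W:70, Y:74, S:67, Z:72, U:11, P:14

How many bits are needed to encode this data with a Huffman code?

Merge the two smallest weights repeatedly:
U(11) + P(14) → 25
25 + S(67) → 92
W(70) + Z(72) → 142
Y(74) + 92 → 166
142 + 166 → 308
Each symbol's bit-cost is frequency × depth; summing gives 733 bits (equivalently 25 + 92 + 142 + 166 + 308).

733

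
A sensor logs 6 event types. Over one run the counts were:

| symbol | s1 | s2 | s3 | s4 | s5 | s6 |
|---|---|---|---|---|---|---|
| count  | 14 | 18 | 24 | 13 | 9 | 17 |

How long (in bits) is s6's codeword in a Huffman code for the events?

3

Huffman merges, smallest pair first:
merge s5(9) and s4(13): 22
merge s1(14) and s6(17): 31
merge s2(18) and 22: 40
merge s3(24) and 31: 55
merge 40 and 55: 95
s6's leaf is at depth 3, giving a 3-bit codeword.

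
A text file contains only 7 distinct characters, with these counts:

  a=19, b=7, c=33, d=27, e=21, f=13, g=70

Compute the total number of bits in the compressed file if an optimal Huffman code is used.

487

Greedily combine the two least-frequent nodes:
combine b(7), f(13) → 20
combine a(19), 20 → 39
combine e(21), d(27) → 48
combine c(33), 39 → 72
combine 48, g(70) → 118
combine 72, 118 → 190
The encoded length is the sum of every internal node's weight: 20 + 39 + 48 + 72 + 118 + 190 = 487 bits.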